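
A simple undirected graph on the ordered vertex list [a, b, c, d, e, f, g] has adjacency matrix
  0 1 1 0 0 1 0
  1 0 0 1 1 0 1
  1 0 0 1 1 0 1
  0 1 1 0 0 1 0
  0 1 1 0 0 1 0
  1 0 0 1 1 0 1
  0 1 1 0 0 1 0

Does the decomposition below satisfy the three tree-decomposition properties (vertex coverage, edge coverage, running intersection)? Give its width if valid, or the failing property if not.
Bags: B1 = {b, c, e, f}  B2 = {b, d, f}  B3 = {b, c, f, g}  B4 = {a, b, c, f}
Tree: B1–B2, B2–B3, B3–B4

No — edge (c,d) lies in no bag.

A tree decomposition must satisfy three properties: every vertex lies in some bag; for every edge, both endpoints lie together in some bag; and for every vertex, the bags containing it form a connected subtree. Here edge (c,d) lies in no bag, so the decomposition is invalid.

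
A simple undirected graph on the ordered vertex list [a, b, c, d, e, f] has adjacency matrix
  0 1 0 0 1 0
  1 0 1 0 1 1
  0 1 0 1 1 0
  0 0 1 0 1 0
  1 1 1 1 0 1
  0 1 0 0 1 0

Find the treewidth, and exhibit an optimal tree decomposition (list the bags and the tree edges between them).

Treewidth 2.
One optimal decomposition is:
Bags: B1 = {b, c, e}  B2 = {b, e, f}  B3 = {c, d, e}  B4 = {a, b, e}
Tree: B1–B2, B1–B3, B1–B4

The largest bag has 3 vertices, giving width 2; this decomposition certifies tw(G) ≤ 2. On the other hand G contains the 3-clique {c, d, e}. A clique must lie in a single bag of any decomposition, so no decomposition can have width below 2. Therefore the treewidth is 2.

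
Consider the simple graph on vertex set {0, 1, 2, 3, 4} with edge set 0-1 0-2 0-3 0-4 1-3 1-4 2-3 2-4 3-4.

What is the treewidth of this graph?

A width-3 tree decomposition is:
Bags: B1 = {0, 2, 3, 4}  B2 = {0, 1, 3, 4}
Tree: B1–B2
Every bag has size at most 4, so the width is 4 − 1 = 3 and tw(G) ≤ 3. On the other hand G contains the 4-clique {0, 1, 3, 4}. A clique must lie in a single bag of any decomposition, so no decomposition can have width below 3. Hence tw(G) = 3 exactly.

3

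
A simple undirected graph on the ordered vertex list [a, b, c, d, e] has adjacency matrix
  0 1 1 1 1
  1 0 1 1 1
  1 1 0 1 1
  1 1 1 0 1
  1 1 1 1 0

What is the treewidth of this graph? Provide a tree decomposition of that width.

With just one bag of size 5, the width is 5 − 1 = 4, so tw(G) ≤ 4. Conversely, {a, b, c, d, e} is a clique of size 5, and the vertices of any clique must share a bag in every tree decomposition; so some bag has ≥ 5 vertices and tw(G) ≥ 4. Hence tw(G) = 4 exactly.

Treewidth 4.
Bags: B1 = {a, b, c, d, e}
Tree: (single bag)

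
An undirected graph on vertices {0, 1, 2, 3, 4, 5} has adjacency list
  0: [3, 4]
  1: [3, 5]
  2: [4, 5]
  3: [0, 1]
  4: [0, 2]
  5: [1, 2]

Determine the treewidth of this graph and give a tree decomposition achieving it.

The largest bag has 3 vertices, giving width 2; this decomposition certifies tw(G) ≤ 2. Since 5–1–3–0–4–2–5 is a cycle in G, G is not acyclic. Forests are exactly the graphs of treewidth ≤ 1, so tw(G) ≥ 2. The upper and lower bounds meet at 2, so that is the treewidth.

Treewidth 2.
One such decomposition:
Bags: B1 = {1, 3, 5}  B2 = {0, 3, 5}  B3 = {0, 4, 5}  B4 = {2, 4, 5}
Tree: B1–B2, B2–B3, B3–B4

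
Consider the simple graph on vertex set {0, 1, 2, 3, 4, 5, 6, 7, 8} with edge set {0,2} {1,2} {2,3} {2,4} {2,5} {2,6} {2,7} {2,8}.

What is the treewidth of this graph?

1

A width-1 tree decomposition is:
Bags: B1 = {2, 4}  B2 = {2, 3}  B3 = {2, 5}  B4 = {2, 6}  B5 = {2, 8}  B6 = {0, 2}  B7 = {1, 2}  B8 = {2, 7}
Tree: B1–B2, B1–B3, B3–B4, B2–B5, B1–B6, B3–B7, B4–B8
The largest bag has 2 vertices, giving width 1; this decomposition certifies tw(G) ≤ 1. G has an edge, so its treewidth is at least 1. Combining the bounds, tw(G) = 1.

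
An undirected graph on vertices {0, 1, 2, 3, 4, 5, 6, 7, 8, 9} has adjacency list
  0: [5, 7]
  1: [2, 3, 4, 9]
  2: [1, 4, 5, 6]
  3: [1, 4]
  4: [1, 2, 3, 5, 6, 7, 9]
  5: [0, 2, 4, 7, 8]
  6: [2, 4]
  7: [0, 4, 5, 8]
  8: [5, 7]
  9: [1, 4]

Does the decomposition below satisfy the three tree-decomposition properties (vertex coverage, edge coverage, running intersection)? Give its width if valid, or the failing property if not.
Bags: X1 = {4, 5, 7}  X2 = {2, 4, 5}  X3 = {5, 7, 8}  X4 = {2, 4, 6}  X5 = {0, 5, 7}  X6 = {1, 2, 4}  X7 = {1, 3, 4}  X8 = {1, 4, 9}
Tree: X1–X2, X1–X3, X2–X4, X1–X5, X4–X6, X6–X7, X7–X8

Yes; width 2.

Vertex coverage: the bags together contain {0, 1, 2, 3, 4, 5, 6, 7, 8, 9}, the full vertex set. Edge coverage: each edge of G has both endpoints in at least one bag. Running intersection: for every vertex, the bags containing it form a connected subtree. All three properties hold, so this is a valid tree decomposition of width max|bag| − 1 = 2, and hence tw(G) ≤ 2.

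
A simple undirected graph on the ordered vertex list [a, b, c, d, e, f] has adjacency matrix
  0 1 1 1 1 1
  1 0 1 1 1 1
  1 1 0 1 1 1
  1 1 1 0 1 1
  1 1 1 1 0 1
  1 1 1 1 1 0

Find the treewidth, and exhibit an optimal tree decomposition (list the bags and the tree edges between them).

A single bag containing all 6 vertices is trivially a valid decomposition of width 5. Conversely, {a, b, c, d, e, f} is a clique of size 6, and the vertices of any clique must share a bag in every tree decomposition; so some bag has ≥ 6 vertices and tw(G) ≥ 5. The upper and lower bounds meet at 5, so that is the treewidth.

Treewidth 5.
One such decomposition:
Bags: B1 = {a, b, c, d, e, f}
Tree: (single bag)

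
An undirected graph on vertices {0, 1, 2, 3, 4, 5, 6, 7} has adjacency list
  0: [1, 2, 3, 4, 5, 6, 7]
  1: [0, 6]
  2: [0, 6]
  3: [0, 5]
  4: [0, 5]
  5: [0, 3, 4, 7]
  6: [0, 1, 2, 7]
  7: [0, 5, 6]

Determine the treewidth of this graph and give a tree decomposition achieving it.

Treewidth 2.
Bags: B1 = {0, 5, 7}  B2 = {0, 6, 7}  B3 = {0, 4, 5}  B4 = {0, 2, 6}  B5 = {0, 3, 5}  B6 = {0, 1, 6}
Tree: B1–B2, B1–B3, B2–B4, B1–B5, B4–B6

The largest bag has 3 vertices, giving width 2; this decomposition certifies tw(G) ≤ 2. Conversely, {0, 1, 6} is a clique of size 3, and the vertices of any clique must share a bag in every tree decomposition; so some bag has ≥ 3 vertices and tw(G) ≥ 2. Combining the bounds, tw(G) = 2.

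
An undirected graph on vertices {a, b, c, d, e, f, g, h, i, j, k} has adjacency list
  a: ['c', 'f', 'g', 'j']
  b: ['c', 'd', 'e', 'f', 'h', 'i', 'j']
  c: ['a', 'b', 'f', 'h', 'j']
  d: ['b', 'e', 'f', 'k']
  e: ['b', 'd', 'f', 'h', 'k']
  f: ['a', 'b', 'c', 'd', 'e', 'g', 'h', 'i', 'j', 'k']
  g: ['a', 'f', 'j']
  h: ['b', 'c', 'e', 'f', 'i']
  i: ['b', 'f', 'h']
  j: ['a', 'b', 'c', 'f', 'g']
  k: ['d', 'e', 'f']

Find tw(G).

A width-3 tree decomposition is:
Bags: B1 = {b, c, f, h}  B2 = {b, e, f, h}  B3 = {b, c, f, j}  B4 = {a, c, f, j}  B5 = {b, f, h, i}  B6 = {a, f, g, j}  B7 = {b, d, e, f}  B8 = {d, e, f, k}
Tree: B1–B2, B1–B3, B3–B4, B2–B5, B4–B6, B2–B7, B7–B8
The largest bag has 4 vertices, giving width 3; this decomposition certifies tw(G) ≤ 3. On the other hand G contains the 4-clique {a, f, g, j}. A clique must lie in a single bag of any decomposition, so no decomposition can have width below 3. The upper and lower bounds meet at 3, so that is the treewidth.

3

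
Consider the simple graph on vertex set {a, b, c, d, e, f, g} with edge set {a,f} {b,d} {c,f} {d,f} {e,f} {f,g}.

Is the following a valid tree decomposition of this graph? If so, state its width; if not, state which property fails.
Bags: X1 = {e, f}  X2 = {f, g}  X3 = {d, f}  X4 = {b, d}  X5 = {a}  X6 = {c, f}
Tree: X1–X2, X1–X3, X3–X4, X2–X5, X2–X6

A tree decomposition must satisfy three properties: every vertex lies in some bag; for every edge, both endpoints lie together in some bag; and for every vertex, the bags containing it form a connected subtree. Here edge (f,a) lies in no bag, so the decomposition is invalid.

No — edge (f,a) lies in no bag.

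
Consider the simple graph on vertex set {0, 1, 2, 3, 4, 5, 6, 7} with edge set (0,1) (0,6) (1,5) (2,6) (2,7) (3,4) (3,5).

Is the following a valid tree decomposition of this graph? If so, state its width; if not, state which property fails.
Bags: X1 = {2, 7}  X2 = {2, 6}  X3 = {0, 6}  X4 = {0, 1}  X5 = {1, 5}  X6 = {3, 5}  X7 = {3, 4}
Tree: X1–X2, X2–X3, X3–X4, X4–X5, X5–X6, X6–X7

Yes; width 1.

Every vertex of G appears in some bag (union = {0, 1, 2, 3, 4, 5, 6, 7}); every edge is covered by a bag; and for each vertex v the set of bags containing v is connected in the bag tree. The decomposition is therefore valid. The largest bag has 2 vertices, so the width is 1.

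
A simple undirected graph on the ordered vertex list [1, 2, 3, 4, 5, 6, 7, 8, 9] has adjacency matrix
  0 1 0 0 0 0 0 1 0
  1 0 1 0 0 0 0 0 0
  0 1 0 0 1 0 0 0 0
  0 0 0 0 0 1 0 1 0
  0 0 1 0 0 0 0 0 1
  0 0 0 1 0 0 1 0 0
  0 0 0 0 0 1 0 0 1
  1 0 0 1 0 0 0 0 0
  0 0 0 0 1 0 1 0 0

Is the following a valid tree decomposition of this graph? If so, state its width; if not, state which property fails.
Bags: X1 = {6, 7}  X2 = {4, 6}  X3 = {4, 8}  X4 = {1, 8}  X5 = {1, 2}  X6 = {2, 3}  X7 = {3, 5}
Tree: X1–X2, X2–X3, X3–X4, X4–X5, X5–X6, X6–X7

No — vertex 9 appears in no bag.

A tree decomposition must satisfy three properties: every vertex lies in some bag; for every edge, both endpoints lie together in some bag; and for every vertex, the bags containing it form a connected subtree. Here vertex 9 appears in no bag, so the decomposition is invalid.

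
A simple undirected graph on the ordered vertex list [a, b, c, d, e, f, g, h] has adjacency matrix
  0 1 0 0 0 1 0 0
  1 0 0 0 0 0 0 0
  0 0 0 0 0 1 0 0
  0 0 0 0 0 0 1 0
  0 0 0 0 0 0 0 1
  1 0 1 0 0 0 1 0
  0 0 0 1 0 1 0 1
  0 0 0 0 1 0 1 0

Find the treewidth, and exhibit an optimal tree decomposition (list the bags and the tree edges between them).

Treewidth 1.
One optimal decomposition is:
Bags: B1 = {g, h}  B2 = {e, h}  B3 = {f, g}  B4 = {d, g}  B5 = {a, f}  B6 = {c, f}  B7 = {a, b}
Tree: B1–B2, B1–B3, B3–B4, B3–B5, B3–B6, B5–B7

Every bag has size at most 2, so the width is 2 − 1 = 1 and tw(G) ≤ 1. Since G has at least one edge (e.g. g–h), it is not an edgeless graph, so tw(G) ≥ 1. Combining the bounds, tw(G) = 1.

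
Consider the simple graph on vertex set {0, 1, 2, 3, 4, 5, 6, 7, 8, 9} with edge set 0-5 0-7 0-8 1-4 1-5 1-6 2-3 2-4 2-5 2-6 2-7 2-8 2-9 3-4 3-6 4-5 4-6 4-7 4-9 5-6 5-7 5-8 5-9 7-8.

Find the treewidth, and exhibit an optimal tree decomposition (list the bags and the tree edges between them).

Each bag holds 4 vertices, so the decomposition has width 3, which upper-bounds the treewidth. Conversely, {2, 3, 4, 6} is a clique of size 4, and the vertices of any clique must share a bag in every tree decomposition; so some bag has ≥ 4 vertices and tw(G) ≥ 3. The upper and lower bounds meet at 3, so that is the treewidth.

Treewidth 3.
One optimal decomposition is:
Bags: B1 = {2, 4, 5, 6}  B2 = {2, 4, 5, 9}  B3 = {1, 4, 5, 6}  B4 = {2, 3, 4, 6}  B5 = {2, 4, 5, 7}  B6 = {2, 5, 7, 8}  B7 = {0, 5, 7, 8}
Tree: B1–B2, B1–B3, B1–B4, B1–B5, B5–B6, B6–B7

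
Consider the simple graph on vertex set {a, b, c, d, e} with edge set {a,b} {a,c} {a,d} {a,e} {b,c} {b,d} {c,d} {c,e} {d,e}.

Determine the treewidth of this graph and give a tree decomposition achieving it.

Treewidth 3.
Bags: B1 = {a, b, c, d}  B2 = {a, c, d, e}
Tree: B1–B2

Every bag has size at most 4, so the width is 4 − 1 = 3 and tw(G) ≤ 3. On the other hand G contains the 4-clique {a, c, d, e}. A clique must lie in a single bag of any decomposition, so no decomposition can have width below 3. Therefore the treewidth is 3.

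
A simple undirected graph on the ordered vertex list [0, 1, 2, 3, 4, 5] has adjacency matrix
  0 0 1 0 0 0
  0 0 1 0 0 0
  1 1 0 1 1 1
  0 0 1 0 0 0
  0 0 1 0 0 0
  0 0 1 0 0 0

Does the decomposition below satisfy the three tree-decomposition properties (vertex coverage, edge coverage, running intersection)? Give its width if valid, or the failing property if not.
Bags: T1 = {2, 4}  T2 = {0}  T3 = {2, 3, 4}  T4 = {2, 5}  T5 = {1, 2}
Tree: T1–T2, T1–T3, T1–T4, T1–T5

A tree decomposition must satisfy three properties: every vertex lies in some bag; for every edge, both endpoints lie together in some bag; and for every vertex, the bags containing it form a connected subtree. Here edge (2,0) lies in no bag, so the decomposition is invalid.

No — edge (2,0) lies in no bag.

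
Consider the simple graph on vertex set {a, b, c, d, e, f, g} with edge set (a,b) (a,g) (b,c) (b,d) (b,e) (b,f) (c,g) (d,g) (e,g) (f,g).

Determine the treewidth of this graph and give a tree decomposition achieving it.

The largest bag has 3 vertices, giving width 2; this decomposition certifies tw(G) ≤ 2. The edges g–c–b–a–g form a cycle, so G is not a tree and its treewidth is at least 2. Combining the bounds, tw(G) = 2.

Treewidth 2.
One optimal decomposition is:
Bags: B1 = {b, c, g}  B2 = {a, b, g}  B3 = {b, e, g}  B4 = {b, d, g}  B5 = {b, f, g}
Tree: B1–B2, B2–B3, B3–B4, B4–B5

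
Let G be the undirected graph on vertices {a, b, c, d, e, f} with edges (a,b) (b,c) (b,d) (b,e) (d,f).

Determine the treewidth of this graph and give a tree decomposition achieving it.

Each bag holds 2 vertices, so the decomposition has width 1, which upper-bounds the treewidth. Since G has at least one edge (e.g. d–b), it is not an edgeless graph, so tw(G) ≥ 1. Combining the bounds, tw(G) = 1.

Treewidth 1.
One optimal decomposition is:
Bags: B1 = {b, d}  B2 = {b, e}  B3 = {b, c}  B4 = {a, b}  B5 = {d, f}
Tree: B1–B2, B1–B3, B2–B4, B1–B5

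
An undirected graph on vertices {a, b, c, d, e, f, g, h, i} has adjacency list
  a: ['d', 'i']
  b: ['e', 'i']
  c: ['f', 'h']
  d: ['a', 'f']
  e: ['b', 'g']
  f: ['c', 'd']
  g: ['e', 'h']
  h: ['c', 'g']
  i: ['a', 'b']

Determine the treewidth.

A width-2 tree decomposition is:
Bags: B1 = {e, g, h}  B2 = {b, e, h}  B3 = {b, h, i}  B4 = {a, h, i}  B5 = {a, d, h}  B6 = {d, f, h}  B7 = {c, f, h}
Tree: B1–B2, B2–B3, B3–B4, B4–B5, B5–B6, B6–B7
The largest bag has 3 vertices, giving width 2; this decomposition certifies tw(G) ≤ 2. The edges h–g–e–b–i–a–d–f–c–h form a cycle, so G is not a tree and its treewidth is at least 2. The upper and lower bounds meet at 2, so that is the treewidth.

2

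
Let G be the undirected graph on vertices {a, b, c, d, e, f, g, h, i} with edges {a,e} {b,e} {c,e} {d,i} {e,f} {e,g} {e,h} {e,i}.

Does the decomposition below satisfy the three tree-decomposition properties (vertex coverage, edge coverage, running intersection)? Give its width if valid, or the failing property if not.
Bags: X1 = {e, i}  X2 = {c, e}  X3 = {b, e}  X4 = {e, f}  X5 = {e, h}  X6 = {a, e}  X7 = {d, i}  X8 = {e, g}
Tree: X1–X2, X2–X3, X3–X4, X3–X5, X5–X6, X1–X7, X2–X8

Yes; width 1.

Checking the three conditions: (i) the bags cover all of {a, b, c, d, e, f, g, h, i}; (ii) for each edge, some bag contains both endpoints; (iii) the bags containing any fixed vertex form a subtree. All hold, so the decomposition is valid with width 2 − 1 = 1.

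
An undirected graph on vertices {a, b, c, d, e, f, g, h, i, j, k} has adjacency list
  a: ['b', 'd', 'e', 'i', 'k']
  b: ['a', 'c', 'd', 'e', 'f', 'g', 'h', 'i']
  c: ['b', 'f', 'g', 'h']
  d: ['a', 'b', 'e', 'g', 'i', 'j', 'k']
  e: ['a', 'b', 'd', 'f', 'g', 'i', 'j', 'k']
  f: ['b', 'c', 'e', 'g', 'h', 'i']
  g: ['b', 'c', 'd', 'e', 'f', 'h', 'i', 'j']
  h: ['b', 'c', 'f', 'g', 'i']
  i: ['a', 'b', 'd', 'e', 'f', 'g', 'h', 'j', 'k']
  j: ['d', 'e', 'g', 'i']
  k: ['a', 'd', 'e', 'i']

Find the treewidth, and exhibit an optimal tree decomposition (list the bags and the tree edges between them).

Treewidth 4.
One optimal decomposition is:
Bags: B1 = {b, d, e, g, i}  B2 = {b, e, f, g, i}  B3 = {a, b, d, e, i}  B4 = {b, f, g, h, i}  B5 = {d, e, g, i, j}  B6 = {b, c, f, g, h}  B7 = {a, d, e, i, k}
Tree: B1–B2, B1–B3, B2–B4, B1–B5, B4–B6, B3–B7

The largest bag has 5 vertices, giving width 4; this decomposition certifies tw(G) ≤ 4. On the other hand G contains the 5-clique {b, c, f, g, h}. A clique must lie in a single bag of any decomposition, so no decomposition can have width below 4. The upper and lower bounds meet at 4, so that is the treewidth.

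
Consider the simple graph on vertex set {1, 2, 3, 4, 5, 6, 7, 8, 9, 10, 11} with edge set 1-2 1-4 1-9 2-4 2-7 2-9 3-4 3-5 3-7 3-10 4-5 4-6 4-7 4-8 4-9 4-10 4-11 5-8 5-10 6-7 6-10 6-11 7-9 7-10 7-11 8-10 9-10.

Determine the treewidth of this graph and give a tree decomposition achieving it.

The largest bag has 4 vertices, giving width 3; this decomposition certifies tw(G) ≤ 3. On the other hand G contains the 4-clique {4, 5, 8, 10}. A clique must lie in a single bag of any decomposition, so no decomposition can have width below 3. Combining the bounds, tw(G) = 3.

Treewidth 3.
Bags: B1 = {1, 2, 4, 9}  B2 = {2, 4, 7, 9}  B3 = {4, 7, 9, 10}  B4 = {3, 4, 7, 10}  B5 = {4, 6, 7, 10}  B6 = {4, 6, 7, 11}  B7 = {3, 4, 5, 10}  B8 = {4, 5, 8, 10}
Tree: B1–B2, B2–B3, B3–B4, B4–B5, B5–B6, B4–B7, B7–B8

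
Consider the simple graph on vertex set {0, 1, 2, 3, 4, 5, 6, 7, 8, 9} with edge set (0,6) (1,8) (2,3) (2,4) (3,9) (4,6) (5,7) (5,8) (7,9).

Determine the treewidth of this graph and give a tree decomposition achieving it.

The largest bag has 2 vertices, giving width 1; this decomposition certifies tw(G) ≤ 1. Since G has at least one edge (e.g. 0–6), it is not an edgeless graph, so tw(G) ≥ 1. Therefore the treewidth is 1.

Treewidth 1.
One optimal decomposition is:
Bags: B1 = {0, 6}  B2 = {4, 6}  B3 = {2, 4}  B4 = {2, 3}  B5 = {3, 9}  B6 = {7, 9}  B7 = {5, 7}  B8 = {5, 8}  B9 = {1, 8}
Tree: B1–B2, B2–B3, B3–B4, B4–B5, B5–B6, B6–B7, B7–B8, B8–B9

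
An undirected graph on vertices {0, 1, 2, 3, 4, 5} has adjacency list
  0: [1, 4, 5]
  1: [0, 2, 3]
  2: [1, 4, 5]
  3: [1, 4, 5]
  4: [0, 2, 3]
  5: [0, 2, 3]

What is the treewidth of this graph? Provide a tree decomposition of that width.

Treewidth 3.
Bags: B1 = {0, 1, 2, 3}  B2 = {0, 2, 3, 4}  B3 = {0, 2, 3, 5}
Tree: B1–B2, B2–B3

Every bag has size at most 4, so the width is 4 − 1 = 3 and tw(G) ≤ 3. For the lower bound: the 4 vertex sets {1,2}, {3,4}, {0}, {5} are disjoint, each induces a connected subgraph, and every pair is joined by at least one edge of G. Contracting each set to a single vertex therefore yields K_{4} as a minor, and since treewidth is minor-monotone, tw(G) ≥ tw(K_{4}) = 3. Combining the bounds, tw(G) = 3.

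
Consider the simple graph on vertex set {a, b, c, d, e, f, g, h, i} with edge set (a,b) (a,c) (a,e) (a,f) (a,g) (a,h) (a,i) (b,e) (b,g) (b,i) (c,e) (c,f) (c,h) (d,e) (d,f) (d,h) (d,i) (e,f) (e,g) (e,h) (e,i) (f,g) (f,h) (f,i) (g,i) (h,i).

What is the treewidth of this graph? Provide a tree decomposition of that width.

The largest bag has 5 vertices, giving width 4; this decomposition certifies tw(G) ≤ 4. On the other hand G contains the 5-clique {a, e, f, g, i}. A clique must lie in a single bag of any decomposition, so no decomposition can have width below 4. Therefore the treewidth is 4.

Treewidth 4.
One such decomposition:
Bags: B1 = {a, c, e, f, h}  B2 = {a, e, f, h, i}  B3 = {a, e, f, g, i}  B4 = {d, e, f, h, i}  B5 = {a, b, e, g, i}
Tree: B1–B2, B2–B3, B2–B4, B3–B5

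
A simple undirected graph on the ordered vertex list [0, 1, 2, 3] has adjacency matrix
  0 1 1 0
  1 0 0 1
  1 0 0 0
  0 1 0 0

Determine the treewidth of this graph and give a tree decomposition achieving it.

Treewidth 1.
Bags: B1 = {0, 2}  B2 = {0, 1}  B3 = {1, 3}
Tree: B1–B2, B2–B3

Each bag holds 2 vertices, so the decomposition has width 1, which upper-bounds the treewidth. G has an edge, so its treewidth is at least 1. Hence tw(G) = 1 exactly.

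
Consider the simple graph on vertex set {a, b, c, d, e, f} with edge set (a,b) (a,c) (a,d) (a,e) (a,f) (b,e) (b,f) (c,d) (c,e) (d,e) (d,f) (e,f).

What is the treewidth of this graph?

A width-3 tree decomposition is:
Bags: B1 = {a, d, e, f}  B2 = {a, b, e, f}  B3 = {a, c, d, e}
Tree: B1–B2, B1–B3
Every bag has size at most 4, so the width is 4 − 1 = 3 and tw(G) ≤ 3. On the other hand G contains the 4-clique {a, c, d, e}. A clique must lie in a single bag of any decomposition, so no decomposition can have width below 3. The upper and lower bounds meet at 3, so that is the treewidth.

3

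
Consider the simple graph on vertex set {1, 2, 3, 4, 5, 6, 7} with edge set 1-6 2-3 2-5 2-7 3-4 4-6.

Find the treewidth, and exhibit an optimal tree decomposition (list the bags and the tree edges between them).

Treewidth 1.
One optimal decomposition is:
Bags: B1 = {3, 4}  B2 = {2, 3}  B3 = {4, 6}  B4 = {1, 6}  B5 = {2, 5}  B6 = {2, 7}
Tree: B1–B2, B1–B3, B3–B4, B2–B5, B2–B6

Each bag holds 2 vertices, so the decomposition has width 1, which upper-bounds the treewidth. G has an edge, so its treewidth is at least 1. Combining the bounds, tw(G) = 1.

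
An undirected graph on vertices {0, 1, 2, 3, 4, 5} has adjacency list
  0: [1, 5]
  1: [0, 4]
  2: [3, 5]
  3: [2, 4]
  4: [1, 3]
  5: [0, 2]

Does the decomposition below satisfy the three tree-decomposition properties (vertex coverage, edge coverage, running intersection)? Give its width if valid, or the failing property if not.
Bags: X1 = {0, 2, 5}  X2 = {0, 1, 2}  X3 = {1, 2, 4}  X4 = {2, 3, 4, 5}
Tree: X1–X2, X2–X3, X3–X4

No — bags containing vertex 5 are not connected in the tree.

A tree decomposition must satisfy three properties: every vertex lies in some bag; for every edge, both endpoints lie together in some bag; and for every vertex, the bags containing it form a connected subtree. Here bags containing vertex 5 are not connected in the tree, so the decomposition is invalid.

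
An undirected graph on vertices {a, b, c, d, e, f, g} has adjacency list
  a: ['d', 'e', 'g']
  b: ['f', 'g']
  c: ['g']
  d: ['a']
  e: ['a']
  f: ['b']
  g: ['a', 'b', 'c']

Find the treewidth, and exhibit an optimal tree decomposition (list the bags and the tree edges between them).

The largest bag has 2 vertices, giving width 1; this decomposition certifies tw(G) ≤ 1. G has an edge, so its treewidth is at least 1. Combining the bounds, tw(G) = 1.

Treewidth 1.
Bags: B1 = {a, g}  B2 = {b, g}  B3 = {b, f}  B4 = {a, d}  B5 = {c, g}  B6 = {a, e}
Tree: B1–B2, B2–B3, B1–B4, B2–B5, B4–B6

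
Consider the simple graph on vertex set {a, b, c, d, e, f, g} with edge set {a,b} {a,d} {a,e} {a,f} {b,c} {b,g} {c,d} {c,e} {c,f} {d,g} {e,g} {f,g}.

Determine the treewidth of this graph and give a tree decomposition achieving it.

Each bag holds 4 vertices, so the decomposition has width 3, which upper-bounds the treewidth. For the lower bound: the 4 vertex sets {d,g}, {a,b}, {c}, {e} are disjoint, each induces a connected subgraph, and every pair is joined by at least one edge of G. Contracting each set to a single vertex therefore yields K_{4} as a minor, and since treewidth is minor-monotone, tw(G) ≥ tw(K_{4}) = 3. Therefore the treewidth is 3.

Treewidth 3.
One optimal decomposition is:
Bags: B1 = {a, c, d, g}  B2 = {a, b, c, g}  B3 = {a, c, e, g}  B4 = {a, c, f, g}
Tree: B1–B2, B2–B3, B3–B4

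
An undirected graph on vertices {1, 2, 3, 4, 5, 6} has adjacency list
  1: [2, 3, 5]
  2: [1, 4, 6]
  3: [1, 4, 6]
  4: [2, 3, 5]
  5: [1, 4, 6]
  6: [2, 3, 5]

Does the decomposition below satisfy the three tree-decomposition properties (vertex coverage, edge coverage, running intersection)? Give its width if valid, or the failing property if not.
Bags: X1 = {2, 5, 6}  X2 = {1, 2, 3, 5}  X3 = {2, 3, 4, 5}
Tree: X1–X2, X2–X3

A tree decomposition must satisfy three properties: every vertex lies in some bag; for every edge, both endpoints lie together in some bag; and for every vertex, the bags containing it form a connected subtree. Here edge (3,6) lies in no bag, so the decomposition is invalid.

No — edge (3,6) lies in no bag.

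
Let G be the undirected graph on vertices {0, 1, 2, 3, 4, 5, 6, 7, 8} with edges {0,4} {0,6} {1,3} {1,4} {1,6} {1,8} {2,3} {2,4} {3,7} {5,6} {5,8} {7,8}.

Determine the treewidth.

3

A width-3 tree decomposition is:
Bags: B1 = {5, 6, 7, 8}  B2 = {1, 6, 7, 8}  B3 = {1, 3, 6, 7}  B4 = {0, 1, 3, 6}  B5 = {0, 1, 3, 4}  B6 = {0, 2, 3, 4}
Tree: B1–B2, B2–B3, B3–B4, B4–B5, B5–B6
The largest bag has 4 vertices, giving width 3; this decomposition certifies tw(G) ≤ 3. For the lower bound: the 4 vertex sets {5,7,8}, {6}, {1}, {0,2,3,4} are disjoint, each induces a connected subgraph, and every pair is joined by at least one edge of G. Contracting each set to a single vertex therefore yields K_{4} as a minor, and since treewidth is minor-monotone, tw(G) ≥ tw(K_{4}) = 3. Therefore the treewidth is 3.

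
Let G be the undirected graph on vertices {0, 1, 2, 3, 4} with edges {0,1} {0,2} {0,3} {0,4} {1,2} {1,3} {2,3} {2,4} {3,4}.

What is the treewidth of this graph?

3

A width-3 tree decomposition is:
Bags: B1 = {0, 1, 2, 3}  B2 = {0, 2, 3, 4}
Tree: B1–B2
The largest bag has 4 vertices, giving width 3; this decomposition certifies tw(G) ≤ 3. Conversely, {0, 1, 2, 3} is a clique of size 4, and the vertices of any clique must share a bag in every tree decomposition; so some bag has ≥ 4 vertices and tw(G) ≥ 3. Hence tw(G) = 3 exactly.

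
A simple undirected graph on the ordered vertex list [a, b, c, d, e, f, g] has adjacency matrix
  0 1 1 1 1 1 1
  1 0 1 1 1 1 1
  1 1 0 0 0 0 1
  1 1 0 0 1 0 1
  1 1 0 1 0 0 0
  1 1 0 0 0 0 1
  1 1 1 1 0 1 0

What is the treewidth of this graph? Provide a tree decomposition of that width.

Treewidth 3.
Bags: B1 = {a, b, c, g}  B2 = {a, b, f, g}  B3 = {a, b, d, g}  B4 = {a, b, d, e}
Tree: B1–B2, B1–B3, B3–B4

The largest bag has 4 vertices, giving width 3; this decomposition certifies tw(G) ≤ 3. For the lower bound, the 4 vertices {a, b, d, g} are pairwise adjacent, and any tree decomposition puts a clique entirely inside one bag — forcing width ≥ 3. The upper and lower bounds meet at 3, so that is the treewidth.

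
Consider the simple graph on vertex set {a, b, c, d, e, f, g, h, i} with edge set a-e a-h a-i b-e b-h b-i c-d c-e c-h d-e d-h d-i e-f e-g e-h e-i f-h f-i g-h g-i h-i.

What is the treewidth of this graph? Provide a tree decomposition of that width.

Each bag holds 4 vertices, so the decomposition has width 3, which upper-bounds the treewidth. Conversely, {c, d, e, h} is a clique of size 4, and the vertices of any clique must share a bag in every tree decomposition; so some bag has ≥ 4 vertices and tw(G) ≥ 3. Therefore the treewidth is 3.

Treewidth 3.
Bags: B1 = {e, g, h, i}  B2 = {b, e, h, i}  B3 = {e, f, h, i}  B4 = {d, e, h, i}  B5 = {c, d, e, h}  B6 = {a, e, h, i}
Tree: B1–B2, B1–B3, B3–B4, B4–B5, B1–B6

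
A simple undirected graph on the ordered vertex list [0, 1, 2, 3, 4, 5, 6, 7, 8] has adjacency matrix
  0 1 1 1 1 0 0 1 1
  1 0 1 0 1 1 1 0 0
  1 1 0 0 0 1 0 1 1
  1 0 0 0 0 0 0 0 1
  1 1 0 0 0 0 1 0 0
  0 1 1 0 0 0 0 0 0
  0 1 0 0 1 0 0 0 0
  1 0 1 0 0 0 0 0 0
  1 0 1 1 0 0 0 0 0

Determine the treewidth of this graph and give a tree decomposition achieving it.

Treewidth 2.
One optimal decomposition is:
Bags: B1 = {0, 1, 4}  B2 = {0, 1, 2}  B3 = {0, 2, 8}  B4 = {0, 3, 8}  B5 = {1, 2, 5}  B6 = {0, 2, 7}  B7 = {1, 4, 6}
Tree: B1–B2, B2–B3, B3–B4, B2–B5, B3–B6, B1–B7

Each bag holds 3 vertices, so the decomposition has width 2, which upper-bounds the treewidth. On the other hand G contains the 3-clique {0, 2, 8}. A clique must lie in a single bag of any decomposition, so no decomposition can have width below 2. Hence tw(G) = 2 exactly.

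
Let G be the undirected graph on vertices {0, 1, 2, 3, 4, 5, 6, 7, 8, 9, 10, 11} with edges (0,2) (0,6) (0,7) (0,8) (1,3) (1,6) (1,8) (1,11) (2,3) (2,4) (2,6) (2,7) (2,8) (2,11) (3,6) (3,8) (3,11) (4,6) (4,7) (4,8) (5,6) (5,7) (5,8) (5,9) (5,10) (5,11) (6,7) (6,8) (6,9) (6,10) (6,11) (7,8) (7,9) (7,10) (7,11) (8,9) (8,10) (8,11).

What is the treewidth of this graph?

A width-4 tree decomposition is:
Bags: B1 = {2, 3, 6, 8, 11}  B2 = {2, 6, 7, 8, 11}  B3 = {5, 6, 7, 8, 11}  B4 = {5, 6, 7, 8, 9}  B5 = {0, 2, 6, 7, 8}  B6 = {1, 3, 6, 8, 11}  B7 = {2, 4, 6, 7, 8}  B8 = {5, 6, 7, 8, 10}
Tree: B1–B2, B2–B3, B3–B4, B2–B5, B1–B6, B5–B7, B3–B8
Each bag holds 5 vertices, so the decomposition has width 4, which upper-bounds the treewidth. On the other hand G contains the 5-clique {1, 3, 6, 8, 11}. A clique must lie in a single bag of any decomposition, so no decomposition can have width below 4. The upper and lower bounds meet at 4, so that is the treewidth.

4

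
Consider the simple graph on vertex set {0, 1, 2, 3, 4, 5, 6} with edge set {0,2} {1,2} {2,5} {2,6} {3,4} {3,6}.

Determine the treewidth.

1

A width-1 tree decomposition is:
Bags: B1 = {3, 6}  B2 = {2, 6}  B3 = {2, 5}  B4 = {3, 4}  B5 = {0, 2}  B6 = {1, 2}
Tree: B1–B2, B2–B3, B1–B4, B2–B5, B2–B6
The largest bag has 2 vertices, giving width 1; this decomposition certifies tw(G) ≤ 1. Any graph with an edge has treewidth ≥ 1, and G has the edge 6–3. Hence tw(G) = 1 exactly.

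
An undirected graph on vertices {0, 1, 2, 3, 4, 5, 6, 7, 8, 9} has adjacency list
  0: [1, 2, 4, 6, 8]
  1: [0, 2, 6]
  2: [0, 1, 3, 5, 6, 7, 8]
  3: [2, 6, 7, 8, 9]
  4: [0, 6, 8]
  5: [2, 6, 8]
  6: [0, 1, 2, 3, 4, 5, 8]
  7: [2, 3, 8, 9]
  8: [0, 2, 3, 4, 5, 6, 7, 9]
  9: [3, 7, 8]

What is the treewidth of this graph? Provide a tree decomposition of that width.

Treewidth 3.
One such decomposition:
Bags: B1 = {0, 2, 6, 8}  B2 = {2, 3, 6, 8}  B3 = {2, 5, 6, 8}  B4 = {0, 4, 6, 8}  B5 = {0, 1, 2, 6}  B6 = {2, 3, 7, 8}  B7 = {3, 7, 8, 9}
Tree: B1–B2, B1–B3, B1–B4, B1–B5, B2–B6, B6–B7

Every bag has size at most 4, so the width is 4 − 1 = 3 and tw(G) ≤ 3. Conversely, {3, 7, 8, 9} is a clique of size 4, and the vertices of any clique must share a bag in every tree decomposition; so some bag has ≥ 4 vertices and tw(G) ≥ 3. Therefore the treewidth is 3.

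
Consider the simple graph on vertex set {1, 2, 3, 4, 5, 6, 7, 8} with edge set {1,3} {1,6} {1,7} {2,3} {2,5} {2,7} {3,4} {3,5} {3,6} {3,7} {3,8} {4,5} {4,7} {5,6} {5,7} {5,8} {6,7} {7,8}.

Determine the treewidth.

3

A width-3 tree decomposition is:
Bags: B1 = {2, 3, 5, 7}  B2 = {3, 5, 7, 8}  B3 = {3, 5, 6, 7}  B4 = {3, 4, 5, 7}  B5 = {1, 3, 6, 7}
Tree: B1–B2, B2–B3, B2–B4, B3–B5
Every bag has size at most 4, so the width is 4 − 1 = 3 and tw(G) ≤ 3. For the lower bound, the 4 vertices {1, 3, 6, 7} are pairwise adjacent, and any tree decomposition puts a clique entirely inside one bag — forcing width ≥ 3. The upper and lower bounds meet at 3, so that is the treewidth.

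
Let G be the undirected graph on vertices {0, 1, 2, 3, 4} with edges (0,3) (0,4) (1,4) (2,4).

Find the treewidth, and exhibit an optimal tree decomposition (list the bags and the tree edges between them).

Treewidth 1.
One optimal decomposition is:
Bags: B1 = {0, 4}  B2 = {1, 4}  B3 = {2, 4}  B4 = {0, 3}
Tree: B1–B2, B1–B3, B1–B4

Each bag holds 2 vertices, so the decomposition has width 1, which upper-bounds the treewidth. Since G has at least one edge (e.g. 0–4), it is not an edgeless graph, so tw(G) ≥ 1. Therefore the treewidth is 1.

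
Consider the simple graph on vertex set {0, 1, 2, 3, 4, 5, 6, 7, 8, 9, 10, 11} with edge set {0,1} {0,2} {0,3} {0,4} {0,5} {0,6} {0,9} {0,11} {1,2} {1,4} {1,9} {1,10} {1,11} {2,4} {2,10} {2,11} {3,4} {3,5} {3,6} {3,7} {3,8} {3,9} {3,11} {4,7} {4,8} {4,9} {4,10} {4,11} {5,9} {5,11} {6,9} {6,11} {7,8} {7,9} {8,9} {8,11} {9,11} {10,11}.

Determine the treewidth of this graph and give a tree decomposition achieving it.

Every bag has size at most 5, so the width is 5 − 1 = 4 and tw(G) ≤ 4. Conversely, {0, 1, 4, 9, 11} is a clique of size 5, and the vertices of any clique must share a bag in every tree decomposition; so some bag has ≥ 5 vertices and tw(G) ≥ 4. Therefore the treewidth is 4.

Treewidth 4.
One such decomposition:
Bags: B1 = {0, 3, 4, 9, 11}  B2 = {3, 4, 8, 9, 11}  B3 = {0, 3, 6, 9, 11}  B4 = {3, 4, 7, 8, 9}  B5 = {0, 1, 4, 9, 11}  B6 = {0, 1, 2, 4, 11}  B7 = {0, 3, 5, 9, 11}  B8 = {1, 2, 4, 10, 11}
Tree: B1–B2, B1–B3, B2–B4, B1–B5, B5–B6, B1–B7, B6–B8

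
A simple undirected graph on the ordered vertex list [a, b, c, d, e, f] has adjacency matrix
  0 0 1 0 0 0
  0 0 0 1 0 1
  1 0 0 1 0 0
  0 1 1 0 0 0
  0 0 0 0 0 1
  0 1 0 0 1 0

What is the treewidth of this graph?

A width-1 tree decomposition is:
Bags: B1 = {e, f}  B2 = {b, f}  B3 = {b, d}  B4 = {c, d}  B5 = {a, c}
Tree: B1–B2, B2–B3, B3–B4, B4–B5
Every bag has size at most 2, so the width is 2 − 1 = 1 and tw(G) ≤ 1. G has an edge, so its treewidth is at least 1. Hence tw(G) = 1 exactly.

1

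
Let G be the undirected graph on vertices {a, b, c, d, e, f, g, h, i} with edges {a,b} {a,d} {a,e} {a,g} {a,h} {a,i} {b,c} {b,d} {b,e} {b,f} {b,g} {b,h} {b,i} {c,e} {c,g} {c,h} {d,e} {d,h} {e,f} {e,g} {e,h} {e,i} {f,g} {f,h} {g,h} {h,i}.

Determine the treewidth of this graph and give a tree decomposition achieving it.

Each bag holds 5 vertices, so the decomposition has width 4, which upper-bounds the treewidth. For the lower bound, the 5 vertices {a, b, d, e, h} are pairwise adjacent, and any tree decomposition puts a clique entirely inside one bag — forcing width ≥ 4. Therefore the treewidth is 4.

Treewidth 4.
One optimal decomposition is:
Bags: B1 = {a, b, e, h, i}  B2 = {a, b, e, g, h}  B3 = {b, c, e, g, h}  B4 = {b, e, f, g, h}  B5 = {a, b, d, e, h}
Tree: B1–B2, B2–B3, B3–B4, B2–B5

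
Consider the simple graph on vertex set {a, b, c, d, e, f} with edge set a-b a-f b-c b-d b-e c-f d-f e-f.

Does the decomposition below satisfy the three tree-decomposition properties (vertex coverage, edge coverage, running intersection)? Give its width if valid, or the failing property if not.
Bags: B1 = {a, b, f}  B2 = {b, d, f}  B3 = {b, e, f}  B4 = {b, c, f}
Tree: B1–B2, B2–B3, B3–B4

Yes; width 2.

Checking the three conditions: (i) the bags cover all of {a, b, c, d, e, f}; (ii) for each edge, some bag contains both endpoints; (iii) the bags containing any fixed vertex form a subtree. All hold, so the decomposition is valid with width 3 − 1 = 2.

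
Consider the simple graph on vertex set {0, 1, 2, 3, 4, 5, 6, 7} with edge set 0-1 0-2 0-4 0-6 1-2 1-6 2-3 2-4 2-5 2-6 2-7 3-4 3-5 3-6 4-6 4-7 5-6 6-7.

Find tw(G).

A width-3 tree decomposition is:
Bags: B1 = {2, 3, 4, 6}  B2 = {0, 2, 4, 6}  B3 = {0, 1, 2, 6}  B4 = {2, 3, 5, 6}  B5 = {2, 4, 6, 7}
Tree: B1–B2, B2–B3, B1–B4, B1–B5
Every bag has size at most 4, so the width is 4 − 1 = 3 and tw(G) ≤ 3. On the other hand G contains the 4-clique {0, 1, 2, 6}. A clique must lie in a single bag of any decomposition, so no decomposition can have width below 3. Combining the bounds, tw(G) = 3.

3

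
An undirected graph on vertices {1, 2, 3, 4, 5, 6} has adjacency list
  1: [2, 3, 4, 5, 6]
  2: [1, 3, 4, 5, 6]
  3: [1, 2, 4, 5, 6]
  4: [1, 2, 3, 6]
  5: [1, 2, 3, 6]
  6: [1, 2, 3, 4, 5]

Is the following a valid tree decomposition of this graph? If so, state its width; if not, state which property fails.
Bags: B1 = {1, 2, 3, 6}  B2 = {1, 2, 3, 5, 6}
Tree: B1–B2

A tree decomposition must satisfy three properties: every vertex lies in some bag; for every edge, both endpoints lie together in some bag; and for every vertex, the bags containing it form a connected subtree. Here vertex 4 appears in no bag, so the decomposition is invalid.

No — vertex 4 appears in no bag.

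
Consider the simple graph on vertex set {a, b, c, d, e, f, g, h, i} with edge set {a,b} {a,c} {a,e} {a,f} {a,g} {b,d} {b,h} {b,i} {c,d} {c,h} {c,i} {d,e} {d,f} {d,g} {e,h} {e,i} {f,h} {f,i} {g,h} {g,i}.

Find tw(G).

4

A width-4 tree decomposition is:
Bags: B1 = {a, d, e, h, i}  B2 = {a, b, d, h, i}  B3 = {a, d, f, h, i}  B4 = {a, c, d, h, i}  B5 = {a, d, g, h, i}
Tree: B1–B2, B2–B3, B3–B4, B4–B5
The largest bag has 5 vertices, giving width 4; this decomposition certifies tw(G) ≤ 4. For the lower bound: the 5 vertex sets {a,e}, {b,d}, {f,i}, {h}, {c} are disjoint, each induces a connected subgraph, and every pair is joined by at least one edge of G. Contracting each set to a single vertex therefore yields K_{5} as a minor, and since treewidth is minor-monotone, tw(G) ≥ tw(K_{5}) = 4. Hence tw(G) = 4 exactly.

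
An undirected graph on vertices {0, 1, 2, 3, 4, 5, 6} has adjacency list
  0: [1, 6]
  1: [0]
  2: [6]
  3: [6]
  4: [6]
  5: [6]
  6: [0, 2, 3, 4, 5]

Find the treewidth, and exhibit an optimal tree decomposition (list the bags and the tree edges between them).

Treewidth 1.
One optimal decomposition is:
Bags: B1 = {3, 6}  B2 = {4, 6}  B3 = {5, 6}  B4 = {2, 6}  B5 = {0, 6}  B6 = {0, 1}
Tree: B1–B2, B2–B3, B2–B4, B1–B5, B5–B6

Each bag holds 2 vertices, so the decomposition has width 1, which upper-bounds the treewidth. G has an edge, so its treewidth is at least 1. Hence tw(G) = 1 exactly.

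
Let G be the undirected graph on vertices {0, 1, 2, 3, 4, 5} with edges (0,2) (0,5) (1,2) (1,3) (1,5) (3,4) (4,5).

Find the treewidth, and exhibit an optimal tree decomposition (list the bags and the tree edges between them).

The largest bag has 3 vertices, giving width 2; this decomposition certifies tw(G) ≤ 2. Since 3–4–5–1–3 is a cycle in G, G is not acyclic. Forests are exactly the graphs of treewidth ≤ 1, so tw(G) ≥ 2. Combining the bounds, tw(G) = 2.

Treewidth 2.
Bags: B1 = {1, 3, 4}  B2 = {1, 4, 5}  B3 = {1, 2, 5}  B4 = {0, 2, 5}
Tree: B1–B2, B2–B3, B3–B4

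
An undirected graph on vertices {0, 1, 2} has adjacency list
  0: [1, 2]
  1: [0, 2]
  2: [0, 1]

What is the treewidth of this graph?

2

A width-2 tree decomposition is:
Bags: B1 = {0, 1, 2}
Tree: (single bag)
With just one bag of size 3, the width is 3 − 1 = 2, so tw(G) ≤ 2. Conversely, {0, 1, 2} is a clique of size 3, and the vertices of any clique must share a bag in every tree decomposition; so some bag has ≥ 3 vertices and tw(G) ≥ 2. Hence tw(G) = 2 exactly.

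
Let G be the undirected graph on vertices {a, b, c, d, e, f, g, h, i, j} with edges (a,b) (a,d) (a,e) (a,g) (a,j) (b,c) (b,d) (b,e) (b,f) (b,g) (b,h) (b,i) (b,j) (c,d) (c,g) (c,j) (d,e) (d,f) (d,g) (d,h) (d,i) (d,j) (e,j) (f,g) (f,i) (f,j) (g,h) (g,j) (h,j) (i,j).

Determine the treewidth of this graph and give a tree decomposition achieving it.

Treewidth 4.
One such decomposition:
Bags: B1 = {a, b, d, g, j}  B2 = {b, d, g, h, j}  B3 = {b, c, d, g, j}  B4 = {b, d, f, g, j}  B5 = {b, d, f, i, j}  B6 = {a, b, d, e, j}
Tree: B1–B2, B2–B3, B1–B4, B4–B5, B1–B6

Each bag holds 5 vertices, so the decomposition has width 4, which upper-bounds the treewidth. On the other hand G contains the 5-clique {b, d, g, h, j}. A clique must lie in a single bag of any decomposition, so no decomposition can have width below 4. The upper and lower bounds meet at 4, so that is the treewidth.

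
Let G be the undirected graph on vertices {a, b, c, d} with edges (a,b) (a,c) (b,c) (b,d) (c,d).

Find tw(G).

A width-2 tree decomposition is:
Bags: B1 = {b, c, d}  B2 = {a, b, c}
Tree: B1–B2
Each bag holds 3 vertices, so the decomposition has width 2, which upper-bounds the treewidth. Conversely, {b, c, d} is a clique of size 3, and the vertices of any clique must share a bag in every tree decomposition; so some bag has ≥ 3 vertices and tw(G) ≥ 2. Combining the bounds, tw(G) = 2.

2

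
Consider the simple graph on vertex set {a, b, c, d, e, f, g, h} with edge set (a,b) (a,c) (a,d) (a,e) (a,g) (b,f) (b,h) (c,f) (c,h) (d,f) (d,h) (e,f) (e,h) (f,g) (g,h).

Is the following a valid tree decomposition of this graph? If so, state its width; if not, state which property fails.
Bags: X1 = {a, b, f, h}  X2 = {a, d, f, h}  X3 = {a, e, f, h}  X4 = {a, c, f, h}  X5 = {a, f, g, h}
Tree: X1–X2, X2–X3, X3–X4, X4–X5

Yes; width 3.

Every vertex of G appears in some bag (union = {a, b, c, d, e, f, g, h}); every edge is covered by a bag; and for each vertex v the set of bags containing v is connected in the bag tree. The decomposition is therefore valid. The largest bag has 4 vertices, so the width is 3.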